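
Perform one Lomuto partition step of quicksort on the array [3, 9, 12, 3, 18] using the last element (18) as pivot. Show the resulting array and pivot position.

Lomuto partition with pivot = 18:

Initial array: [3, 9, 12, 3, 18]

arr[0]=3 <= 18: swap with position 0, array becomes [3, 9, 12, 3, 18]
arr[1]=9 <= 18: swap with position 1, array becomes [3, 9, 12, 3, 18]
arr[2]=12 <= 18: swap with position 2, array becomes [3, 9, 12, 3, 18]
arr[3]=3 <= 18: swap with position 3, array becomes [3, 9, 12, 3, 18]

Place pivot at position 4: [3, 9, 12, 3, 18]
Pivot position: 4

After partitioning with pivot 18, the array becomes [3, 9, 12, 3, 18]. The pivot is placed at index 4. All elements to the left of the pivot are <= 18, and all elements to the right are > 18.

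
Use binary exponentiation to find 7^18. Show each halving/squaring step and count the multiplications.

Computing 7^18 by squaring (build up from 7^1; each line after the first costs one multiplication):

7^1 = 7
7^2 = (7^1)^2 = 7^2 = 49
7^4 = (7^2)^2 = 49^2 = 2401
7^8 = (7^4)^2 = 2401^2 = 5764801
7^9 = 7 * 7^8 = 7 * 5764801 = 40353607
7^18 = (7^9)^2 = 40353607^2 = 1628413597910449

Result: 1628413597910449
Multiplications needed: 5 (5 lines after 7^1)

7^18 = 1628413597910449. Using exponentiation by squaring, this requires 5 multiplications. The key idea: if the exponent is even, square the half-power; if odd, multiply by the base once.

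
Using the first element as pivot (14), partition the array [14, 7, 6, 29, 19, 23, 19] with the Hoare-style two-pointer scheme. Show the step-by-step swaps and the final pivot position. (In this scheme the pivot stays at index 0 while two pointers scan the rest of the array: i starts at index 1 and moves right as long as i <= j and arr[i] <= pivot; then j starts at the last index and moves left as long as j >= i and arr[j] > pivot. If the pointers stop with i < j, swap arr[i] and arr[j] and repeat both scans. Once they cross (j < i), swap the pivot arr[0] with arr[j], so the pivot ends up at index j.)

Hoare-style two-pointer partition with pivot = 14:

Initial array: [14, 7, 6, 29, 19, 23, 19]

Pointers start at i = 1, j = 6.
i ends at 3, j ends at 2: the pointers have crossed (j < i), so scanning stops.

Swap pivot arr[0] with arr[2] to place pivot at position 2: [6, 7, 14, 29, 19, 23, 19]
Pivot position: 2

After partitioning with pivot 14, the array becomes [6, 7, 14, 29, 19, 23, 19]. The pivot is placed at index 2. All elements to the left of the pivot are <= 14, and all elements to the right are > 14.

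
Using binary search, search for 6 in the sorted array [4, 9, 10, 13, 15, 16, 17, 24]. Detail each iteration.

Binary search for 6 in [4, 9, 10, 13, 15, 16, 17, 24]:

lo=0, hi=7, mid=3, arr[mid]=13 -> 13 > 6, search left half
lo=0, hi=2, mid=1, arr[mid]=9 -> 9 > 6, search left half
lo=0, hi=0, mid=0, arr[mid]=4 -> 4 < 6, search right half
lo=1 > hi=0, target 6 not found

Binary search determines that 6 is not in the array after 3 comparisons. The search space was exhausted without finding the target.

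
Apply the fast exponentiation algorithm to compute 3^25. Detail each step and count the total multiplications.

Computing 3^25 by squaring (build up from 3^1; each line after the first costs one multiplication):

3^1 = 3
3^2 = (3^1)^2 = 3^2 = 9
3^3 = 3 * 3^2 = 3 * 9 = 27
3^6 = (3^3)^2 = 27^2 = 729
3^12 = (3^6)^2 = 729^2 = 531441
3^24 = (3^12)^2 = 531441^2 = 282429536481
3^25 = 3 * 3^24 = 3 * 282429536481 = 847288609443

Result: 847288609443
Multiplications needed: 6 (6 lines after 3^1)

3^25 = 847288609443. Using exponentiation by squaring, this requires 6 multiplications. The key idea: if the exponent is even, square the half-power; if odd, multiply by the base once.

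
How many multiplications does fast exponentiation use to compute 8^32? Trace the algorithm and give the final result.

Computing 8^32 by squaring (build up from 8^1; each line after the first costs one multiplication):

8^1 = 8
8^2 = (8^1)^2 = 8^2 = 64
8^4 = (8^2)^2 = 64^2 = 4096
8^8 = (8^4)^2 = 4096^2 = 16777216
8^16 = (8^8)^2 = 16777216^2 = 281474976710656
8^32 = (8^16)^2 = 281474976710656^2 = 79228162514264337593543950336

Result: 79228162514264337593543950336
Multiplications needed: 5 (5 lines after 8^1)

8^32 = 79228162514264337593543950336. Using exponentiation by squaring, this requires 5 multiplications. The key idea: if the exponent is even, square the half-power; if odd, multiply by the base once.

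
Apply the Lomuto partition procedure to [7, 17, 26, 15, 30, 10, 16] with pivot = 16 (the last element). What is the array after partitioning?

Lomuto partition with pivot = 16:

Initial array: [7, 17, 26, 15, 30, 10, 16]

arr[0]=7 <= 16: swap with position 0, array becomes [7, 17, 26, 15, 30, 10, 16]
arr[1]=17 > 16: no swap
arr[2]=26 > 16: no swap
arr[3]=15 <= 16: swap with position 1, array becomes [7, 15, 26, 17, 30, 10, 16]
arr[4]=30 > 16: no swap
arr[5]=10 <= 16: swap with position 2, array becomes [7, 15, 10, 17, 30, 26, 16]

Place pivot at position 3: [7, 15, 10, 16, 30, 26, 17]
Pivot position: 3

After partitioning with pivot 16, the array becomes [7, 15, 10, 16, 30, 26, 17]. The pivot is placed at index 3. All elements to the left of the pivot are <= 16, and all elements to the right are > 16.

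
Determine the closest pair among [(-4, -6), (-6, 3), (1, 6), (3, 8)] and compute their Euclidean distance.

Computing all pairwise distances among 4 points:

d((-4, -6), (-6, 3)) = 9.2195
d((-4, -6), (1, 6)) = 13.0
d((-4, -6), (3, 8)) = 15.6525
d((-6, 3), (1, 6)) = 7.6158
d((-6, 3), (3, 8)) = 10.2956
d((1, 6), (3, 8)) = 2.8284 <-- minimum

Closest pair: (1, 6) and (3, 8) with distance 2.8284

The closest pair is (1, 6) and (3, 8) with Euclidean distance 2.8284. For 4 points, brute-force pairwise comparison is shown above. For large n, the divide-and-conquer algorithm (sort by x, recurse on halves, check the dividing strip) achieves O(n log n).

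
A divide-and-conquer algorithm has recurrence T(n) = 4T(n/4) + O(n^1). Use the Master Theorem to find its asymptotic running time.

Master Theorem for T(n) = 4T(n/4) + O(n^1):

a = 4, b = 4, c = 1
log_b(a) = log_4(4) = 1.0000

Case 2: c = 1 = log_4(4) = 1.0000
T(n) = O(n^1 log n) = O(n log n)

For T(n) = 4T(n/4) + O(n^1): log_4(4) = 1.0000. This is Case 2 of the Master Theorem (c = log_b(a), equal work at all levels), giving O(n log n).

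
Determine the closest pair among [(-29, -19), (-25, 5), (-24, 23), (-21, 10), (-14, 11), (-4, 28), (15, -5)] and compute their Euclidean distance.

Computing all pairwise distances among 7 points:

d((-29, -19), (-25, 5)) = 24.3311
d((-29, -19), (-24, 23)) = 42.2966
d((-29, -19), (-21, 10)) = 30.0832
d((-29, -19), (-14, 11)) = 33.541
d((-29, -19), (-4, 28)) = 53.2353
d((-29, -19), (15, -5)) = 46.1736
d((-25, 5), (-24, 23)) = 18.0278
d((-25, 5), (-21, 10)) = 6.4031 <-- minimum
d((-25, 5), (-14, 11)) = 12.53
d((-25, 5), (-4, 28)) = 31.1448
d((-25, 5), (15, -5)) = 41.2311
d((-24, 23), (-21, 10)) = 13.3417
d((-24, 23), (-14, 11)) = 15.6205
d((-24, 23), (-4, 28)) = 20.6155
d((-24, 23), (15, -5)) = 48.0104
d((-21, 10), (-14, 11)) = 7.0711
d((-21, 10), (-4, 28)) = 24.7588
d((-21, 10), (15, -5)) = 39.0
d((-14, 11), (-4, 28)) = 19.7231
d((-14, 11), (15, -5)) = 33.121
d((-4, 28), (15, -5)) = 38.0789

Closest pair: (-25, 5) and (-21, 10) with distance 6.4031

The closest pair is (-25, 5) and (-21, 10) with Euclidean distance 6.4031. For 7 points, brute-force pairwise comparison is shown above. For large n, the divide-and-conquer algorithm (sort by x, recurse on halves, check the dividing strip) achieves O(n log n).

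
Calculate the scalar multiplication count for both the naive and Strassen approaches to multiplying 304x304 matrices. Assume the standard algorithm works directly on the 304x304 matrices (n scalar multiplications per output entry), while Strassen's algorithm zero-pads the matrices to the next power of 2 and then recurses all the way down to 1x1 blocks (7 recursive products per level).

Matrix multiplication for 304x304 matrices:

Strassen's algorithm requires power-of-2 dimensions. Pad 304x304 to 512x512 (next power of 2).

Standard algorithm: 304^3 = 28094464 multiplications
Strassen's algorithm: 7^(log2(512)) = 7^9 = 40353607 multiplications
Difference: 28094464 - 40353607 = -12259143 (Strassen uses MORE here due to padding overhead — for small or just-over-power-of-2 n, padding can outweigh the per-level savings)

Standard: 28094464 multiplications (304^3). Strassen: 40353607 multiplications (7^9, after padding to 512x512). Strassen reduces 8 recursive multiplications to 7 at each level.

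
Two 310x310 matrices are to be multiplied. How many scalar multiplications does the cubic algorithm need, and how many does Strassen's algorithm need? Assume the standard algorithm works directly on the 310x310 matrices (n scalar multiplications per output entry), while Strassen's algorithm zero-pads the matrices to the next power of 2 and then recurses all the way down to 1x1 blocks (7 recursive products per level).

Matrix multiplication for 310x310 matrices:

Strassen's algorithm requires power-of-2 dimensions. Pad 310x310 to 512x512 (next power of 2).

Standard algorithm: 310^3 = 29791000 multiplications
Strassen's algorithm: 7^(log2(512)) = 7^9 = 40353607 multiplications
Difference: 29791000 - 40353607 = -10562607 (Strassen uses MORE here due to padding overhead — for small or just-over-power-of-2 n, padding can outweigh the per-level savings)

Standard: 29791000 multiplications (310^3). Strassen: 40353607 multiplications (7^9, after padding to 512x512). Strassen reduces 8 recursive multiplications to 7 at each level.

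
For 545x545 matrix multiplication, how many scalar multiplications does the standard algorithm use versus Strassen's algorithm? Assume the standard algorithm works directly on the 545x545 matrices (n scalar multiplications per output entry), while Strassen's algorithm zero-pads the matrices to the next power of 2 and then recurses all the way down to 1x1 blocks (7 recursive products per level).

Matrix multiplication for 545x545 matrices:

Strassen's algorithm requires power-of-2 dimensions. Pad 545x545 to 1024x1024 (next power of 2).

Standard algorithm: 545^3 = 161878625 multiplications
Strassen's algorithm: 7^(log2(1024)) = 7^10 = 282475249 multiplications
Difference: 161878625 - 282475249 = -120596624 (Strassen uses MORE here due to padding overhead — for small or just-over-power-of-2 n, padding can outweigh the per-level savings)

Standard: 161878625 multiplications (545^3). Strassen: 282475249 multiplications (7^10, after padding to 1024x1024). Strassen reduces 8 recursive multiplications to 7 at each level.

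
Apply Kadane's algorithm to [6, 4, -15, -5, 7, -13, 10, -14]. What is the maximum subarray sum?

Using Kadane's algorithm on [6, 4, -15, -5, 7, -13, 10, -14]:

Scanning through the array:
Position 1 (value 4): max_ending_here = 10, max_so_far = 10
Position 2 (value -15): max_ending_here = -5, max_so_far = 10
Position 3 (value -5): max_ending_here = -5, max_so_far = 10
Position 4 (value 7): max_ending_here = 7, max_so_far = 10
Position 5 (value -13): max_ending_here = -6, max_so_far = 10
Position 6 (value 10): max_ending_here = 10, max_so_far = 10
Position 7 (value -14): max_ending_here = -4, max_so_far = 10

Maximum subarray: [6, 4]
Maximum sum: 10

The maximum subarray is [6, 4] with sum 10. This subarray runs from index 0 to index 1.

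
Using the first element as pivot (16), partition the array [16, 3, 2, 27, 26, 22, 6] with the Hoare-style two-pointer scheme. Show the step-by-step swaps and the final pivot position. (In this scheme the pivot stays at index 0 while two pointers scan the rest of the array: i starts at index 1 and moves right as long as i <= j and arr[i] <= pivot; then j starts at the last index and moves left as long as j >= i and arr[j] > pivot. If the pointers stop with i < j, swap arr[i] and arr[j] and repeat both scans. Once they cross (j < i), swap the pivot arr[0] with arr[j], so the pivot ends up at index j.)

Hoare-style two-pointer partition with pivot = 16:

Initial array: [16, 3, 2, 27, 26, 22, 6]

Pointers start at i = 1, j = 6.
i stops at index 3 (arr[3]=27 > 16), j stops at index 6 (arr[6]=6 <= 16): swap arr[3] and arr[6], array becomes [16, 3, 2, 6, 26, 22, 27]
i ends at 4, j ends at 3: the pointers have crossed (j < i), so scanning stops.

Swap pivot arr[0] with arr[3] to place pivot at position 3: [6, 3, 2, 16, 26, 22, 27]
Pivot position: 3

After partitioning with pivot 16, the array becomes [6, 3, 2, 16, 26, 22, 27]. The pivot is placed at index 3. All elements to the left of the pivot are <= 16, and all elements to the right are > 16.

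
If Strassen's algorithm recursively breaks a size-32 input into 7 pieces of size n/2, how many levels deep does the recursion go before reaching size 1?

For divide and conquer with division factor 2:

Problem sizes at each level:
Level 0: 32
Level 1: 16
Level 2: 8
Level 3: 4
Level 4: 2
Level 5: 1

The root is level 0 and the size-1 base case is level 5 (the tree spans levels 0 through 5, i.e. 6 levels counting the root), so the depth is the number of divisions: log_2(32) = 5

The recursion tree depth is log_2(32) = 5. At each level, the problem size is divided by 2, so it takes 5 divisions to reduce to a base case of size 1. The algorithm makes 7 recursive calls at each level.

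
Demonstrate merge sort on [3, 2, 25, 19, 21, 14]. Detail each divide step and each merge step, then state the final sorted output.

Merge sort trace:

Split: [3, 2, 25, 19, 21, 14] -> [3, 2, 25] and [19, 21, 14]
  Split: [3, 2, 25] -> [3] and [2, 25]
    Split: [2, 25] -> [2] and [25]
    Merge: [2] + [25] -> [2, 25]
  Merge: [3] + [2, 25] -> [2, 3, 25]
  Split: [19, 21, 14] -> [19] and [21, 14]
    Split: [21, 14] -> [21] and [14]
    Merge: [21] + [14] -> [14, 21]
  Merge: [19] + [14, 21] -> [14, 19, 21]
Merge: [2, 3, 25] + [14, 19, 21] -> [2, 3, 14, 19, 21, 25]

Final sorted array: [2, 3, 14, 19, 21, 25]

The merge sort proceeds by recursively splitting the array and merging sorted halves.
After all merges, the sorted array is [2, 3, 14, 19, 21, 25].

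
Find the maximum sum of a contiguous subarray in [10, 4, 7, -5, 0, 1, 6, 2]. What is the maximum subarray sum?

Using Kadane's algorithm on [10, 4, 7, -5, 0, 1, 6, 2]:

Scanning through the array:
Position 1 (value 4): max_ending_here = 14, max_so_far = 14
Position 2 (value 7): max_ending_here = 21, max_so_far = 21
Position 3 (value -5): max_ending_here = 16, max_so_far = 21
Position 4 (value 0): max_ending_here = 16, max_so_far = 21
Position 5 (value 1): max_ending_here = 17, max_so_far = 21
Position 6 (value 6): max_ending_here = 23, max_so_far = 23
Position 7 (value 2): max_ending_here = 25, max_so_far = 25

Maximum subarray: [10, 4, 7, -5, 0, 1, 6, 2]
Maximum sum: 25

The maximum subarray is [10, 4, 7, -5, 0, 1, 6, 2] with sum 25. This subarray runs from index 0 to index 7.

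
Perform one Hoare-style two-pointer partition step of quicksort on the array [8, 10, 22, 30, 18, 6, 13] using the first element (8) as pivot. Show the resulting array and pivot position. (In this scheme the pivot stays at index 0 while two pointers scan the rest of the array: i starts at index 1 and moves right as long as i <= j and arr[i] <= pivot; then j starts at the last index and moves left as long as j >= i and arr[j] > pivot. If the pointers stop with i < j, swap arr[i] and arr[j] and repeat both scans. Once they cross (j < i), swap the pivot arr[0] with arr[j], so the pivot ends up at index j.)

Hoare-style two-pointer partition with pivot = 8:

Initial array: [8, 10, 22, 30, 18, 6, 13]

Pointers start at i = 1, j = 6.
i stops at index 1 (arr[1]=10 > 8), j stops at index 5 (arr[5]=6 <= 8): swap arr[1] and arr[5], array becomes [8, 6, 22, 30, 18, 10, 13]
i ends at 2, j ends at 1: the pointers have crossed (j < i), so scanning stops.

Swap pivot arr[0] with arr[1] to place pivot at position 1: [6, 8, 22, 30, 18, 10, 13]
Pivot position: 1

After partitioning with pivot 8, the array becomes [6, 8, 22, 30, 18, 10, 13]. The pivot is placed at index 1. All elements to the left of the pivot are <= 8, and all elements to the right are > 8.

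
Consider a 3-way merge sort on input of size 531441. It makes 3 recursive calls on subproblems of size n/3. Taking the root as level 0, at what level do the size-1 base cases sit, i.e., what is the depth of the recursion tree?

For divide and conquer with division factor 3:

Problem sizes at each level:
Level 0: 531441
Level 1: 177147
Level 2: 59049
Level 3: 19683
Level 4: 6561
Level 5: 2187
Level 6: 729
Level 7: 243
Level 8: 81
Level 9: 27
Level 10: 9
Level 11: 3
Level 12: 1

The root is level 0 and the size-1 base case is level 12 (the tree spans levels 0 through 12, i.e. 13 levels counting the root), so the depth is the number of divisions: log_3(531441) = 12

The recursion tree depth is log_3(531441) = 12. At each level, the problem size is divided by 3, so it takes 12 divisions to reduce to a base case of size 1. The algorithm makes 3 recursive calls at each level.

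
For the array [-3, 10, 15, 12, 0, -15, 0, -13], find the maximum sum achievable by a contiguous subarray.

Using Kadane's algorithm on [-3, 10, 15, 12, 0, -15, 0, -13]:

Scanning through the array:
Position 1 (value 10): max_ending_here = 10, max_so_far = 10
Position 2 (value 15): max_ending_here = 25, max_so_far = 25
Position 3 (value 12): max_ending_here = 37, max_so_far = 37
Position 4 (value 0): max_ending_here = 37, max_so_far = 37
Position 5 (value -15): max_ending_here = 22, max_so_far = 37
Position 6 (value 0): max_ending_here = 22, max_so_far = 37
Position 7 (value -13): max_ending_here = 9, max_so_far = 37

Maximum subarray: [10, 15, 12]
Maximum sum: 37

The maximum subarray is [10, 15, 12] with sum 37. This subarray runs from index 1 to index 3.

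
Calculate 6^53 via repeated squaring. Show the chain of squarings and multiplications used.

Computing 6^53 by squaring (build up from 6^1; each line after the first costs one multiplication):

6^1 = 6
6^2 = (6^1)^2 = 6^2 = 36
6^3 = 6 * 6^2 = 6 * 36 = 216
6^6 = (6^3)^2 = 216^2 = 46656
6^12 = (6^6)^2 = 46656^2 = 2176782336
6^13 = 6 * 6^12 = 6 * 2176782336 = 13060694016
6^26 = (6^13)^2 = 13060694016^2 = 170581728179578208256
6^52 = (6^26)^2 = 170581728179578208256^2 = 29098125988731506183153025616435306561536
6^53 = 6 * 6^52 = 6 * 29098125988731506183153025616435306561536 = 174588755932389037098918153698611839369216

Result: 174588755932389037098918153698611839369216
Multiplications needed: 8 (8 lines after 6^1)

6^53 = 174588755932389037098918153698611839369216. Using exponentiation by squaring, this requires 8 multiplications. The key idea: if the exponent is even, square the half-power; if odd, multiply by the base once.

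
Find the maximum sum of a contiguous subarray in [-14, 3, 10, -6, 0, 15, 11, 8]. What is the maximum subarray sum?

Using Kadane's algorithm on [-14, 3, 10, -6, 0, 15, 11, 8]:

Scanning through the array:
Position 1 (value 3): max_ending_here = 3, max_so_far = 3
Position 2 (value 10): max_ending_here = 13, max_so_far = 13
Position 3 (value -6): max_ending_here = 7, max_so_far = 13
Position 4 (value 0): max_ending_here = 7, max_so_far = 13
Position 5 (value 15): max_ending_here = 22, max_so_far = 22
Position 6 (value 11): max_ending_here = 33, max_so_far = 33
Position 7 (value 8): max_ending_here = 41, max_so_far = 41

Maximum subarray: [3, 10, -6, 0, 15, 11, 8]
Maximum sum: 41

The maximum subarray is [3, 10, -6, 0, 15, 11, 8] with sum 41. This subarray runs from index 1 to index 7.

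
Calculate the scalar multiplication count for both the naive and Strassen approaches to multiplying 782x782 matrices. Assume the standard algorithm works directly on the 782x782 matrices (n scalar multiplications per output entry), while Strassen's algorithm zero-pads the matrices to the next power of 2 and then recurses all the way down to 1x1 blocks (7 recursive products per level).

Matrix multiplication for 782x782 matrices:

Strassen's algorithm requires power-of-2 dimensions. Pad 782x782 to 1024x1024 (next power of 2).

Standard algorithm: 782^3 = 478211768 multiplications
Strassen's algorithm: 7^(log2(1024)) = 7^10 = 282475249 multiplications
Savings: 478211768 - 282475249 = 195736519 multiplications

Standard: 478211768 multiplications (782^3). Strassen: 282475249 multiplications (7^10, after padding to 1024x1024). Strassen reduces 8 recursive multiplications to 7 at each level.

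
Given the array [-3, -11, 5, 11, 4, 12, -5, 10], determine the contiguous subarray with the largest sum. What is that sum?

Using Kadane's algorithm on [-3, -11, 5, 11, 4, 12, -5, 10]:

Scanning through the array:
Position 1 (value -11): max_ending_here = -11, max_so_far = -3
Position 2 (value 5): max_ending_here = 5, max_so_far = 5
Position 3 (value 11): max_ending_here = 16, max_so_far = 16
Position 4 (value 4): max_ending_here = 20, max_so_far = 20
Position 5 (value 12): max_ending_here = 32, max_so_far = 32
Position 6 (value -5): max_ending_here = 27, max_so_far = 32
Position 7 (value 10): max_ending_here = 37, max_so_far = 37

Maximum subarray: [5, 11, 4, 12, -5, 10]
Maximum sum: 37

The maximum subarray is [5, 11, 4, 12, -5, 10] with sum 37. This subarray runs from index 2 to index 7.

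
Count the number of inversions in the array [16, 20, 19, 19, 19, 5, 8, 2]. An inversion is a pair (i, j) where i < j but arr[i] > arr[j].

Finding inversions in [16, 20, 19, 19, 19, 5, 8, 2]:

(0, 5): arr[0]=16 > arr[5]=5
(0, 6): arr[0]=16 > arr[6]=8
(0, 7): arr[0]=16 > arr[7]=2
(1, 2): arr[1]=20 > arr[2]=19
(1, 3): arr[1]=20 > arr[3]=19
(1, 4): arr[1]=20 > arr[4]=19
(1, 5): arr[1]=20 > arr[5]=5
(1, 6): arr[1]=20 > arr[6]=8
(1, 7): arr[1]=20 > arr[7]=2
(2, 5): arr[2]=19 > arr[5]=5
(2, 6): arr[2]=19 > arr[6]=8
(2, 7): arr[2]=19 > arr[7]=2
(3, 5): arr[3]=19 > arr[5]=5
(3, 6): arr[3]=19 > arr[6]=8
(3, 7): arr[3]=19 > arr[7]=2
(4, 5): arr[4]=19 > arr[5]=5
(4, 6): arr[4]=19 > arr[6]=8
(4, 7): arr[4]=19 > arr[7]=2
(5, 7): arr[5]=5 > arr[7]=2
(6, 7): arr[6]=8 > arr[7]=2

Total inversions: 20

The array has 20 inversion(s): (0,5), (0,6), (0,7), (1,2), (1,3), (1,4), (1,5), (1,6), (1,7), (2,5), (2,6), (2,7), (3,5), (3,6), (3,7), (4,5), (4,6), (4,7), (5,7), (6,7). Each pair (i,j) satisfies i < j and arr[i] > arr[j].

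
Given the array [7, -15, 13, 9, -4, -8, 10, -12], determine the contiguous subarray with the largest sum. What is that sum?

Using Kadane's algorithm on [7, -15, 13, 9, -4, -8, 10, -12]:

Scanning through the array:
Position 1 (value -15): max_ending_here = -8, max_so_far = 7
Position 2 (value 13): max_ending_here = 13, max_so_far = 13
Position 3 (value 9): max_ending_here = 22, max_so_far = 22
Position 4 (value -4): max_ending_here = 18, max_so_far = 22
Position 5 (value -8): max_ending_here = 10, max_so_far = 22
Position 6 (value 10): max_ending_here = 20, max_so_far = 22
Position 7 (value -12): max_ending_here = 8, max_so_far = 22

Maximum subarray: [13, 9]
Maximum sum: 22

The maximum subarray is [13, 9] with sum 22. This subarray runs from index 2 to index 3.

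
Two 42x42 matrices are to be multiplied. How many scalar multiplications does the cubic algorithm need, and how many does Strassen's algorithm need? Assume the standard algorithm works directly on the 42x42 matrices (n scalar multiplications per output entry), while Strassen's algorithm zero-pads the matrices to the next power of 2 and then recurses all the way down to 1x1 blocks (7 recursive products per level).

Matrix multiplication for 42x42 matrices:

Strassen's algorithm requires power-of-2 dimensions. Pad 42x42 to 64x64 (next power of 2).

Standard algorithm: 42^3 = 74088 multiplications
Strassen's algorithm: 7^(log2(64)) = 7^6 = 117649 multiplications
Difference: 74088 - 117649 = -43561 (Strassen uses MORE here due to padding overhead — for small or just-over-power-of-2 n, padding can outweigh the per-level savings)

Standard: 74088 multiplications (42^3). Strassen: 117649 multiplications (7^6, after padding to 64x64). Strassen reduces 8 recursive multiplications to 7 at each level.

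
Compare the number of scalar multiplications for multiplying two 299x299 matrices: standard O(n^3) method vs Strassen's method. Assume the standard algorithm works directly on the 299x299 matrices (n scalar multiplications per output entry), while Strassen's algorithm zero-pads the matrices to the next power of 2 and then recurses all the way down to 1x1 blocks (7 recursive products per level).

Matrix multiplication for 299x299 matrices:

Strassen's algorithm requires power-of-2 dimensions. Pad 299x299 to 512x512 (next power of 2).

Standard algorithm: 299^3 = 26730899 multiplications
Strassen's algorithm: 7^(log2(512)) = 7^9 = 40353607 multiplications
Difference: 26730899 - 40353607 = -13622708 (Strassen uses MORE here due to padding overhead — for small or just-over-power-of-2 n, padding can outweigh the per-level savings)

Standard: 26730899 multiplications (299^3). Strassen: 40353607 multiplications (7^9, after padding to 512x512). Strassen reduces 8 recursive multiplications to 7 at each level.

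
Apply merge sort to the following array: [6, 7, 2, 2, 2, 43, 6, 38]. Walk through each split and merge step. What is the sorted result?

Merge sort trace:

Split: [6, 7, 2, 2, 2, 43, 6, 38] -> [6, 7, 2, 2] and [2, 43, 6, 38]
  Split: [6, 7, 2, 2] -> [6, 7] and [2, 2]
    Split: [6, 7] -> [6] and [7]
    Merge: [6] + [7] -> [6, 7]
    Split: [2, 2] -> [2] and [2]
    Merge: [2] + [2] -> [2, 2]
  Merge: [6, 7] + [2, 2] -> [2, 2, 6, 7]
  Split: [2, 43, 6, 38] -> [2, 43] and [6, 38]
    Split: [2, 43] -> [2] and [43]
    Merge: [2] + [43] -> [2, 43]
    Split: [6, 38] -> [6] and [38]
    Merge: [6] + [38] -> [6, 38]
  Merge: [2, 43] + [6, 38] -> [2, 6, 38, 43]
Merge: [2, 2, 6, 7] + [2, 6, 38, 43] -> [2, 2, 2, 6, 6, 7, 38, 43]

Final sorted array: [2, 2, 2, 6, 6, 7, 38, 43]

The merge sort proceeds by recursively splitting the array and merging sorted halves.
After all merges, the sorted array is [2, 2, 2, 6, 6, 7, 38, 43].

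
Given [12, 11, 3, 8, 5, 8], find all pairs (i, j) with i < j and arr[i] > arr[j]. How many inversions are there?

Finding inversions in [12, 11, 3, 8, 5, 8]:

(0, 1): arr[0]=12 > arr[1]=11
(0, 2): arr[0]=12 > arr[2]=3
(0, 3): arr[0]=12 > arr[3]=8
(0, 4): arr[0]=12 > arr[4]=5
(0, 5): arr[0]=12 > arr[5]=8
(1, 2): arr[1]=11 > arr[2]=3
(1, 3): arr[1]=11 > arr[3]=8
(1, 4): arr[1]=11 > arr[4]=5
(1, 5): arr[1]=11 > arr[5]=8
(3, 4): arr[3]=8 > arr[4]=5

Total inversions: 10

The array has 10 inversion(s): (0,1), (0,2), (0,3), (0,4), (0,5), (1,2), (1,3), (1,4), (1,5), (3,4). Each pair (i,j) satisfies i < j and arr[i] > arr[j].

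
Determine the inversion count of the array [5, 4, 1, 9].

Finding inversions in [5, 4, 1, 9]:

(0, 1): arr[0]=5 > arr[1]=4
(0, 2): arr[0]=5 > arr[2]=1
(1, 2): arr[1]=4 > arr[2]=1

Total inversions: 3

The array has 3 inversion(s): (0,1), (0,2), (1,2). Each pair (i,j) satisfies i < j and arr[i] > arr[j].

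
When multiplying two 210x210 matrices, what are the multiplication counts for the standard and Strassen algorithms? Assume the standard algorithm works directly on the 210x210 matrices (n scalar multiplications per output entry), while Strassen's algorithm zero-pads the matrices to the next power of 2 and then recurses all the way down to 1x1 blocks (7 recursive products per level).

Matrix multiplication for 210x210 matrices:

Strassen's algorithm requires power-of-2 dimensions. Pad 210x210 to 256x256 (next power of 2).

Standard algorithm: 210^3 = 9261000 multiplications
Strassen's algorithm: 7^(log2(256)) = 7^8 = 5764801 multiplications
Savings: 9261000 - 5764801 = 3496199 multiplications

Standard: 9261000 multiplications (210^3). Strassen: 5764801 multiplications (7^8, after padding to 256x256). Strassen reduces 8 recursive multiplications to 7 at each level.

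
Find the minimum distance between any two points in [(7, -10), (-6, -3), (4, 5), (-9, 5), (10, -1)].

Computing all pairwise distances among 5 points:

d((7, -10), (-6, -3)) = 14.7648
d((7, -10), (4, 5)) = 15.2971
d((7, -10), (-9, 5)) = 21.9317
d((7, -10), (10, -1)) = 9.4868
d((-6, -3), (4, 5)) = 12.8062
d((-6, -3), (-9, 5)) = 8.544
d((-6, -3), (10, -1)) = 16.1245
d((4, 5), (-9, 5)) = 13.0
d((4, 5), (10, -1)) = 8.4853 <-- minimum
d((-9, 5), (10, -1)) = 19.9249

Closest pair: (4, 5) and (10, -1) with distance 8.4853

The closest pair is (4, 5) and (10, -1) with Euclidean distance 8.4853. For 5 points, brute-force pairwise comparison is shown above. For large n, the divide-and-conquer algorithm (sort by x, recurse on halves, check the dividing strip) achieves O(n log n).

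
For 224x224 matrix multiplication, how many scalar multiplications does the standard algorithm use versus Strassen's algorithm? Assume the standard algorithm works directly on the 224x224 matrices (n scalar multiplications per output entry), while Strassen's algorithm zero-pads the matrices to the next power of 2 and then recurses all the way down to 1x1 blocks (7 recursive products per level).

Matrix multiplication for 224x224 matrices:

Strassen's algorithm requires power-of-2 dimensions. Pad 224x224 to 256x256 (next power of 2).

Standard algorithm: 224^3 = 11239424 multiplications
Strassen's algorithm: 7^(log2(256)) = 7^8 = 5764801 multiplications
Savings: 11239424 - 5764801 = 5474623 multiplications

Standard: 11239424 multiplications (224^3). Strassen: 5764801 multiplications (7^8, after padding to 256x256). Strassen reduces 8 recursive multiplications to 7 at each level.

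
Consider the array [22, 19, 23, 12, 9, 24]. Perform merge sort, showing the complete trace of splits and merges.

Merge sort trace:

Split: [22, 19, 23, 12, 9, 24] -> [22, 19, 23] and [12, 9, 24]
  Split: [22, 19, 23] -> [22] and [19, 23]
    Split: [19, 23] -> [19] and [23]
    Merge: [19] + [23] -> [19, 23]
  Merge: [22] + [19, 23] -> [19, 22, 23]
  Split: [12, 9, 24] -> [12] and [9, 24]
    Split: [9, 24] -> [9] and [24]
    Merge: [9] + [24] -> [9, 24]
  Merge: [12] + [9, 24] -> [9, 12, 24]
Merge: [19, 22, 23] + [9, 12, 24] -> [9, 12, 19, 22, 23, 24]

Final sorted array: [9, 12, 19, 22, 23, 24]

The merge sort proceeds by recursively splitting the array and merging sorted halves.
After all merges, the sorted array is [9, 12, 19, 22, 23, 24].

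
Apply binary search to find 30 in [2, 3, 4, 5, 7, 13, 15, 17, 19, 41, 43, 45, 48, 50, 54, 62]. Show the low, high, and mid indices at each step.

Binary search for 30 in [2, 3, 4, 5, 7, 13, 15, 17, 19, 41, 43, 45, 48, 50, 54, 62]:

lo=0, hi=15, mid=7, arr[mid]=17 -> 17 < 30, search right half
lo=8, hi=15, mid=11, arr[mid]=45 -> 45 > 30, search left half
lo=8, hi=10, mid=9, arr[mid]=41 -> 41 > 30, search left half
lo=8, hi=8, mid=8, arr[mid]=19 -> 19 < 30, search right half
lo=9 > hi=8, target 30 not found

Binary search determines that 30 is not in the array after 4 comparisons. The search space was exhausted without finding the target.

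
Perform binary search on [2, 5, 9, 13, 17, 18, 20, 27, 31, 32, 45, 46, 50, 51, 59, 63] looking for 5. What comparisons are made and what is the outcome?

Binary search for 5 in [2, 5, 9, 13, 17, 18, 20, 27, 31, 32, 45, 46, 50, 51, 59, 63]:

lo=0, hi=15, mid=7, arr[mid]=27 -> 27 > 5, search left half
lo=0, hi=6, mid=3, arr[mid]=13 -> 13 > 5, search left half
lo=0, hi=2, mid=1, arr[mid]=5 -> Found target at index 1!

Binary search finds 5 at index 1 after 3 comparisons. The search repeatedly halves the search space by comparing with the middle element.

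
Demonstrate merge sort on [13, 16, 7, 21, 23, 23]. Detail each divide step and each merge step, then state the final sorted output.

Merge sort trace:

Split: [13, 16, 7, 21, 23, 23] -> [13, 16, 7] and [21, 23, 23]
  Split: [13, 16, 7] -> [13] and [16, 7]
    Split: [16, 7] -> [16] and [7]
    Merge: [16] + [7] -> [7, 16]
  Merge: [13] + [7, 16] -> [7, 13, 16]
  Split: [21, 23, 23] -> [21] and [23, 23]
    Split: [23, 23] -> [23] and [23]
    Merge: [23] + [23] -> [23, 23]
  Merge: [21] + [23, 23] -> [21, 23, 23]
Merge: [7, 13, 16] + [21, 23, 23] -> [7, 13, 16, 21, 23, 23]

Final sorted array: [7, 13, 16, 21, 23, 23]

The merge sort proceeds by recursively splitting the array and merging sorted halves.
After all merges, the sorted array is [7, 13, 16, 21, 23, 23].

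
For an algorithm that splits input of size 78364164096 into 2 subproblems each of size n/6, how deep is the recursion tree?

For divide and conquer with division factor 6:

Problem sizes at each level:
Level 0: 78364164096
Level 1: 13060694016
Level 2: 2176782336
Level 3: 362797056
Level 4: 60466176
Level 5: 10077696
Level 6: 1679616
Level 7: 279936
Level 8: 46656
Level 9: 7776
Level 10: 1296
Level 11: 216
Level 12: 36
Level 13: 6
Level 14: 1

The root is level 0 and the size-1 base case is level 14 (the tree spans levels 0 through 14, i.e. 15 levels counting the root), so the depth is the number of divisions: log_6(78364164096) = 14

The recursion tree depth is log_6(78364164096) = 14. At each level, the problem size is divided by 6, so it takes 14 divisions to reduce to a base case of size 1. The algorithm makes 2 recursive calls at each level.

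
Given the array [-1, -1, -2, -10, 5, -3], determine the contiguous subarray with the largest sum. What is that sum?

Using Kadane's algorithm on [-1, -1, -2, -10, 5, -3]:

Scanning through the array:
Position 1 (value -1): max_ending_here = -1, max_so_far = -1
Position 2 (value -2): max_ending_here = -2, max_so_far = -1
Position 3 (value -10): max_ending_here = -10, max_so_far = -1
Position 4 (value 5): max_ending_here = 5, max_so_far = 5
Position 5 (value -3): max_ending_here = 2, max_so_far = 5

Maximum subarray: [5]
Maximum sum: 5

The maximum subarray is [5] with sum 5. This subarray runs from index 4 to index 4.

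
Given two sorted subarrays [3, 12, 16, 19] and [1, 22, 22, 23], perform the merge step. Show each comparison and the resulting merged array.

Merging process:

Compare 3 vs 1: take 1 from right. Merged: [1]
Compare 3 vs 22: take 3 from left. Merged: [1, 3]
Compare 12 vs 22: take 12 from left. Merged: [1, 3, 12]
Compare 16 vs 22: take 16 from left. Merged: [1, 3, 12, 16]
Compare 19 vs 22: take 19 from left. Merged: [1, 3, 12, 16, 19]
Append remaining from right: [22, 22, 23]. Merged: [1, 3, 12, 16, 19, 22, 22, 23]

Final merged array: [1, 3, 12, 16, 19, 22, 22, 23]
Total comparisons: 5

The merged array is [1, 3, 12, 16, 19, 22, 22, 23], requiring 5 comparisons. The merge step runs in O(n) time where n is the total number of elements.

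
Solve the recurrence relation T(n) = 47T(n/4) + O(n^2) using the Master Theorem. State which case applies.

Master Theorem for T(n) = 47T(n/4) + O(n^2):

a = 47, b = 4, c = 2
log_b(a) = log_4(47) = 2.7773

Case 1: c = 2 < log_4(47) = 2.7773
T(n) = O(n^(log_4 47))

For T(n) = 47T(n/4) + O(n^2): log_4(47) = 2.7773. This is Case 1 of the Master Theorem (c < log_b(a), work dominated by leaves), giving O(n^(log_4 47)).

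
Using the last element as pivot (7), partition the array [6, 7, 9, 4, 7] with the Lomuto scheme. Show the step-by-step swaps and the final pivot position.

Lomuto partition with pivot = 7:

Initial array: [6, 7, 9, 4, 7]

arr[0]=6 <= 7: swap with position 0, array becomes [6, 7, 9, 4, 7]
arr[1]=7 <= 7: swap with position 1, array becomes [6, 7, 9, 4, 7]
arr[2]=9 > 7: no swap
arr[3]=4 <= 7: swap with position 2, array becomes [6, 7, 4, 9, 7]

Place pivot at position 3: [6, 7, 4, 7, 9]
Pivot position: 3

After partitioning with pivot 7, the array becomes [6, 7, 4, 7, 9]. The pivot is placed at index 3. All elements to the left of the pivot are <= 7, and all elements to the right are > 7.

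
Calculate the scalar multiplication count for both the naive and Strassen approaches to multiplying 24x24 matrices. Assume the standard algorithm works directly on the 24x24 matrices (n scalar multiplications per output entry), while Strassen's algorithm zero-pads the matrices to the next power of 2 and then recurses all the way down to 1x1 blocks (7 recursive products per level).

Matrix multiplication for 24x24 matrices:

Strassen's algorithm requires power-of-2 dimensions. Pad 24x24 to 32x32 (next power of 2).

Standard algorithm: 24^3 = 13824 multiplications
Strassen's algorithm: 7^(log2(32)) = 7^5 = 16807 multiplications
Difference: 13824 - 16807 = -2983 (Strassen uses MORE here due to padding overhead — for small or just-over-power-of-2 n, padding can outweigh the per-level savings)

Standard: 13824 multiplications (24^3). Strassen: 16807 multiplications (7^5, after padding to 32x32). Strassen reduces 8 recursive multiplications to 7 at each level.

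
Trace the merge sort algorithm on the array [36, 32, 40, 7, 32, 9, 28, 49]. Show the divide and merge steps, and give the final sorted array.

Merge sort trace:

Split: [36, 32, 40, 7, 32, 9, 28, 49] -> [36, 32, 40, 7] and [32, 9, 28, 49]
  Split: [36, 32, 40, 7] -> [36, 32] and [40, 7]
    Split: [36, 32] -> [36] and [32]
    Merge: [36] + [32] -> [32, 36]
    Split: [40, 7] -> [40] and [7]
    Merge: [40] + [7] -> [7, 40]
  Merge: [32, 36] + [7, 40] -> [7, 32, 36, 40]
  Split: [32, 9, 28, 49] -> [32, 9] and [28, 49]
    Split: [32, 9] -> [32] and [9]
    Merge: [32] + [9] -> [9, 32]
    Split: [28, 49] -> [28] and [49]
    Merge: [28] + [49] -> [28, 49]
  Merge: [9, 32] + [28, 49] -> [9, 28, 32, 49]
Merge: [7, 32, 36, 40] + [9, 28, 32, 49] -> [7, 9, 28, 32, 32, 36, 40, 49]

Final sorted array: [7, 9, 28, 32, 32, 36, 40, 49]

The merge sort proceeds by recursively splitting the array and merging sorted halves.
After all merges, the sorted array is [7, 9, 28, 32, 32, 36, 40, 49].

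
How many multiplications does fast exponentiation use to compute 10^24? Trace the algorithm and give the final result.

Computing 10^24 by squaring (build up from 10^1; each line after the first costs one multiplication):

10^1 = 10
10^2 = (10^1)^2 = 10^2 = 100
10^3 = 10 * 10^2 = 10 * 100 = 1000
10^6 = (10^3)^2 = 1000^2 = 1000000
10^12 = (10^6)^2 = 1000000^2 = 1000000000000
10^24 = (10^12)^2 = 1000000000000^2 = 1000000000000000000000000

Result: 1000000000000000000000000
Multiplications needed: 5 (5 lines after 10^1)

10^24 = 1000000000000000000000000. Using exponentiation by squaring, this requires 5 multiplications. The key idea: if the exponent is even, square the half-power; if odd, multiply by the base once.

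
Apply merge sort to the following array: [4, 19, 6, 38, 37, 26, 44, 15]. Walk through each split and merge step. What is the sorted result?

Merge sort trace:

Split: [4, 19, 6, 38, 37, 26, 44, 15] -> [4, 19, 6, 38] and [37, 26, 44, 15]
  Split: [4, 19, 6, 38] -> [4, 19] and [6, 38]
    Split: [4, 19] -> [4] and [19]
    Merge: [4] + [19] -> [4, 19]
    Split: [6, 38] -> [6] and [38]
    Merge: [6] + [38] -> [6, 38]
  Merge: [4, 19] + [6, 38] -> [4, 6, 19, 38]
  Split: [37, 26, 44, 15] -> [37, 26] and [44, 15]
    Split: [37, 26] -> [37] and [26]
    Merge: [37] + [26] -> [26, 37]
    Split: [44, 15] -> [44] and [15]
    Merge: [44] + [15] -> [15, 44]
  Merge: [26, 37] + [15, 44] -> [15, 26, 37, 44]
Merge: [4, 6, 19, 38] + [15, 26, 37, 44] -> [4, 6, 15, 19, 26, 37, 38, 44]

Final sorted array: [4, 6, 15, 19, 26, 37, 38, 44]

The merge sort proceeds by recursively splitting the array and merging sorted halves.
After all merges, the sorted array is [4, 6, 15, 19, 26, 37, 38, 44].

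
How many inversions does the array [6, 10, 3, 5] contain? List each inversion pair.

Finding inversions in [6, 10, 3, 5]:

(0, 2): arr[0]=6 > arr[2]=3
(0, 3): arr[0]=6 > arr[3]=5
(1, 2): arr[1]=10 > arr[2]=3
(1, 3): arr[1]=10 > arr[3]=5

Total inversions: 4

The array has 4 inversion(s): (0,2), (0,3), (1,2), (1,3). Each pair (i,j) satisfies i < j and arr[i] > arr[j].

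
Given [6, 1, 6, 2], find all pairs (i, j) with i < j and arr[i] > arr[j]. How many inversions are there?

Finding inversions in [6, 1, 6, 2]:

(0, 1): arr[0]=6 > arr[1]=1
(0, 3): arr[0]=6 > arr[3]=2
(2, 3): arr[2]=6 > arr[3]=2

Total inversions: 3

The array has 3 inversion(s): (0,1), (0,3), (2,3). Each pair (i,j) satisfies i < j and arr[i] > arr[j].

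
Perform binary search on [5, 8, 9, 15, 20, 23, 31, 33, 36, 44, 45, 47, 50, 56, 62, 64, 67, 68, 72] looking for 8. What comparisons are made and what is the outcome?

Binary search for 8 in [5, 8, 9, 15, 20, 23, 31, 33, 36, 44, 45, 47, 50, 56, 62, 64, 67, 68, 72]:

lo=0, hi=18, mid=9, arr[mid]=44 -> 44 > 8, search left half
lo=0, hi=8, mid=4, arr[mid]=20 -> 20 > 8, search left half
lo=0, hi=3, mid=1, arr[mid]=8 -> Found target at index 1!

Binary search finds 8 at index 1 after 3 comparisons. The search repeatedly halves the search space by comparing with the middle element.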